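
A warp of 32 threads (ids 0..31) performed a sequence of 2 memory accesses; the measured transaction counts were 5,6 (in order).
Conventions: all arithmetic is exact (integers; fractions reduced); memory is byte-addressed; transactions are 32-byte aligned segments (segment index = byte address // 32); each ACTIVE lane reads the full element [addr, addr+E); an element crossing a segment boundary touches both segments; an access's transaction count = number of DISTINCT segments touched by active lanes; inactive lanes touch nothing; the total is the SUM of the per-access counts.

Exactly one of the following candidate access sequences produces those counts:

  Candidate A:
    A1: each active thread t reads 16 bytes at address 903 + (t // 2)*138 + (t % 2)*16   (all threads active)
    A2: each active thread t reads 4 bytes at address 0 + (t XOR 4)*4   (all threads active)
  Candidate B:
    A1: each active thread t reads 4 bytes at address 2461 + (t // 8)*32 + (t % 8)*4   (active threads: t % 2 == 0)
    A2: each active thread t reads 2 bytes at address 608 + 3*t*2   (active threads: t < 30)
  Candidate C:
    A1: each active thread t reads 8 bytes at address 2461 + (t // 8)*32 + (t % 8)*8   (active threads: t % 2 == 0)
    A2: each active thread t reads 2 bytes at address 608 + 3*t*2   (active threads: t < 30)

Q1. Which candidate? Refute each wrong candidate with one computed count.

A: A1 gives 32 transactions, not 5
C: A1 gives 6 transactions, not 5
B: all counts match (5,6)

Answer: B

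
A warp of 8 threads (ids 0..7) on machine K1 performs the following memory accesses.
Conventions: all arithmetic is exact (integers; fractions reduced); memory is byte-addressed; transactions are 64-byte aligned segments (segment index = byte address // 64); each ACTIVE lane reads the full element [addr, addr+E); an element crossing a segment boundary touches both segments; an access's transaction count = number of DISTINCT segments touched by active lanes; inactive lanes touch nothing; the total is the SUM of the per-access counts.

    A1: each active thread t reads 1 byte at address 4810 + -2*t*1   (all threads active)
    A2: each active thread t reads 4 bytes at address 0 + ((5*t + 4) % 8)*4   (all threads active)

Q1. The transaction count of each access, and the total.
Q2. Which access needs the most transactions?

A1: 2 transactions
A2: 1 transaction

Answer: 2,1; total 3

Answer: A1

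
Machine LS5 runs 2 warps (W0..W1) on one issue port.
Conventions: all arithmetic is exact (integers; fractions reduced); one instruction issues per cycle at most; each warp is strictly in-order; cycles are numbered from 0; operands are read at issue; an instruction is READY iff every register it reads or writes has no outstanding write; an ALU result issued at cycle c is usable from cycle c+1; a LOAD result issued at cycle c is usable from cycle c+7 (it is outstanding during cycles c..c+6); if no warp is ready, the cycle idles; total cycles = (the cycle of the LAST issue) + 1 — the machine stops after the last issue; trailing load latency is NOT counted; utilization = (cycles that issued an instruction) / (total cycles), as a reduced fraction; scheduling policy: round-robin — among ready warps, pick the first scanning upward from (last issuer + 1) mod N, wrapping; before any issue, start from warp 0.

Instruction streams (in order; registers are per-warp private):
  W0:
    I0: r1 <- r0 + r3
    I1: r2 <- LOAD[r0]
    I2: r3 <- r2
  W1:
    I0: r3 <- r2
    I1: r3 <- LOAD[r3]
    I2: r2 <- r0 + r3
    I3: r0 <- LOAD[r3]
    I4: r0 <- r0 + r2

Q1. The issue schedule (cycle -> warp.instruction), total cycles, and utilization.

cycle 0: W0.I0
cycle 1: W1.I0
cycle 2: W0.I1
cycle 3: W1.I1
cycle 4: idle
cycle 5: idle
cycle 6: idle
cycle 7: idle
cycle 8: idle
cycle 9: W0.I2
cycle 10: W1.I2
cycle 11: W1.I3
cycle 12: idle
cycle 13: idle
cycle 14: idle
cycle 15: idle
cycle 16: idle
cycle 17: idle
cycle 18: W1.I4

Answer: 19 cycles, utilization 8/19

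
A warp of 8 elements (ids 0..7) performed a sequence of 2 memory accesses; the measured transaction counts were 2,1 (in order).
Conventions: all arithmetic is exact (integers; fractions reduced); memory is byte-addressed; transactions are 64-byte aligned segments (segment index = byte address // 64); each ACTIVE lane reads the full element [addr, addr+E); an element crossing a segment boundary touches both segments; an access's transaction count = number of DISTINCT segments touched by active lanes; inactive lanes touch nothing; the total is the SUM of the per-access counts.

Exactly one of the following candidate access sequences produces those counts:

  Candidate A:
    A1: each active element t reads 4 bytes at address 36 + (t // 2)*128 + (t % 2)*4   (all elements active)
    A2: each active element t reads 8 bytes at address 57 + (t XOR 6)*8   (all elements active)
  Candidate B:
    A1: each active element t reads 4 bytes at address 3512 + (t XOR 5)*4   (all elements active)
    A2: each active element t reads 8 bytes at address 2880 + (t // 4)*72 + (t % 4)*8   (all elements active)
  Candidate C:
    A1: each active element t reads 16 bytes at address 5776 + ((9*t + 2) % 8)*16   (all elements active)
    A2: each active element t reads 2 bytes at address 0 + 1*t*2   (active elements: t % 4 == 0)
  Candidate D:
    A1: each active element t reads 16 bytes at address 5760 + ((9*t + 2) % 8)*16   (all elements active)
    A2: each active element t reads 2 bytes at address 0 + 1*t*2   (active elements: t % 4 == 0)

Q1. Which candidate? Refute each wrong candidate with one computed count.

A: A1 gives 4 transactions, not 2
B: A2 gives 2 transactions, not 1
C: A1 gives 3 transactions, not 2
D: all counts match (2,1)

Answer: D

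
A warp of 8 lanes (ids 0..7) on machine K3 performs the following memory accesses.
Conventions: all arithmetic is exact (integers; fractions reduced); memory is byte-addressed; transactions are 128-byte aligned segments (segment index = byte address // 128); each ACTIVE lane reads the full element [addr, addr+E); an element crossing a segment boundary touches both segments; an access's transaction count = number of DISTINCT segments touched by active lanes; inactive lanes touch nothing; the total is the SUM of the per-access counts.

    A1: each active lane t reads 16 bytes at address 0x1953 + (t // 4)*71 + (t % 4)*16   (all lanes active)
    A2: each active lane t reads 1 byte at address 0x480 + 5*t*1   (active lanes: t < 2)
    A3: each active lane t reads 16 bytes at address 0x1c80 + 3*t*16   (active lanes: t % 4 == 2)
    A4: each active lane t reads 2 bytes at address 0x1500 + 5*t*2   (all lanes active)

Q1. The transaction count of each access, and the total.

A1: 2 transactions
A2: 1 transaction
A3: 2 transactions
A4: 1 transaction

Answer: 2,1,2,1; total 6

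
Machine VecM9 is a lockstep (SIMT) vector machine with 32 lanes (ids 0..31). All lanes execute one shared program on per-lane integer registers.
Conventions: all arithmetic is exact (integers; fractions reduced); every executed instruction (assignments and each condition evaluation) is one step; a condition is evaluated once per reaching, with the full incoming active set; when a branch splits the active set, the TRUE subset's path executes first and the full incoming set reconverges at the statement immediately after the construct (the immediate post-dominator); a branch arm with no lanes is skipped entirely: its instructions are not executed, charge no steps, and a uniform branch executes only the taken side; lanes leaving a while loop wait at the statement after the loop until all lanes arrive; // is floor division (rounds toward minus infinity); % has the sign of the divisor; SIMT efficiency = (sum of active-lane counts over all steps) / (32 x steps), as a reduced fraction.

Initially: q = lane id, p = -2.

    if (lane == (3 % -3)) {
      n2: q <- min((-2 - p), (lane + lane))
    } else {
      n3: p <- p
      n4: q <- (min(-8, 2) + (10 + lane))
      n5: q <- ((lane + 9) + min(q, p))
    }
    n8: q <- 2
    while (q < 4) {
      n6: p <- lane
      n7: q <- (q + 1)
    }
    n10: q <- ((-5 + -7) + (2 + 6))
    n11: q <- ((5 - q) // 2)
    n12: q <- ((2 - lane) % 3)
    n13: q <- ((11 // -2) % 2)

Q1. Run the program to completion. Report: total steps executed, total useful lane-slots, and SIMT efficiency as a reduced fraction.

Answer: 17 steps, 510 useful, 15/16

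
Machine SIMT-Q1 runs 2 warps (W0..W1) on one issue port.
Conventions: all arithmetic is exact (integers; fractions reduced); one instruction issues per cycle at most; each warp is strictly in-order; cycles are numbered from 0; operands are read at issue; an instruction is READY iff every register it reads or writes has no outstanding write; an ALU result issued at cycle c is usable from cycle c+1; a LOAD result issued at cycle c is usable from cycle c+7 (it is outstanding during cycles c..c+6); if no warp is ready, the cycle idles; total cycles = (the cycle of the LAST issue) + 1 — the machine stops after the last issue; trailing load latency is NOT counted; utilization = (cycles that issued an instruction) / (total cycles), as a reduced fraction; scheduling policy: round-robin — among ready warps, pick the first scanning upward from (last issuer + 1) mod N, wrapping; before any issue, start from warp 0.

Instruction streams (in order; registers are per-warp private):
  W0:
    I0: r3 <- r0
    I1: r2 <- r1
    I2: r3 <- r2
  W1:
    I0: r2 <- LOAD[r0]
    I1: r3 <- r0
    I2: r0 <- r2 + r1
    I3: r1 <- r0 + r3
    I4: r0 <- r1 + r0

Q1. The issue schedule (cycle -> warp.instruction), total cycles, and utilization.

cycle 0: W0.I0
cycle 1: W1.I0
cycle 2: W0.I1
cycle 3: W1.I1
cycle 4: W0.I2
cycle 5: idle
cycle 6: idle
cycle 7: idle
cycle 8: W1.I2
cycle 9: W1.I3
cycle 10: W1.I4

Answer: 11 cycles, utilization 8/11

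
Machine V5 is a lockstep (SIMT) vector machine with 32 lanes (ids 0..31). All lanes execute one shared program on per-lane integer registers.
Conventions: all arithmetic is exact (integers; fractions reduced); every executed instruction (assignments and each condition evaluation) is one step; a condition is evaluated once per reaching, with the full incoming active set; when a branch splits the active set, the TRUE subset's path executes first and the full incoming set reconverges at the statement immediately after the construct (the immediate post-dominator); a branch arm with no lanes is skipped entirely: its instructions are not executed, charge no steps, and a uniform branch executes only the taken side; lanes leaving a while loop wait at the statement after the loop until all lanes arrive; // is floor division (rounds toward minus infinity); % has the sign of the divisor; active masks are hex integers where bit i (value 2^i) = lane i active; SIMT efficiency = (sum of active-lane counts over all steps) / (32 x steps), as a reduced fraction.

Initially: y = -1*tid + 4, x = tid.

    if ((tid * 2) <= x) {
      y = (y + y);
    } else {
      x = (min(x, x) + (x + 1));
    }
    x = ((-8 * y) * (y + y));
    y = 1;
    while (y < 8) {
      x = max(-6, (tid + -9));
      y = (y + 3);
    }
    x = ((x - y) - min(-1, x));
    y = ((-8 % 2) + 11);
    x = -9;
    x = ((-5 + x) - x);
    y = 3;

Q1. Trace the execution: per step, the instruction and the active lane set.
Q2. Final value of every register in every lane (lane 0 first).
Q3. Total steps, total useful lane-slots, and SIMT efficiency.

step 0: eval ((tid * 2) <= x)        0xffffffff
step 1: y <- (y + y)                 0x00000001
step 2: x <- (min(x, x) + (x + 1))   0xfffffffe
step 3: x <- ((-8 * y) * (y + y))    0xffffffff
step 4: y <- 1                       0xffffffff
step 5: eval (y < 8)                 0xffffffff
step 6: x <- max(-6, (tid + -9))     0xffffffff
step 7: y <- (y + 3)                 0xffffffff
step 8: eval (y < 8)                 0xffffffff
step 9: x <- max(-6, (tid + -9))     0xffffffff
step 10: y <- (y + 3)                 0xffffffff
step 11: eval (y < 8)                 0xffffffff
step 12: x <- max(-6, (tid + -9))     0xffffffff
step 13: y <- (y + 3)                 0xffffffff
step 14: eval (y < 8)                 0xffffffff
step 15: x <- ((x - y) - min(-1, x))  0xffffffff
step 16: y <- ((-8 % 2) + 11)         0xffffffff
step 17: x <- -9                      0xffffffff
step 18: x <- ((-5 + x) - x)          0xffffffff
step 19: y <- 3                       0xffffffff

Answer: 20 steps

y: 3,3,3,3,3,3,3,3,3,3,3,3,3,3,3,3,3,3,3,3,3,3,3,3,3,3,3,3,3,3,3,3
x: -5,-5,-5,-5,-5,-5,-5,-5,-5,-5,-5,-5,-5,-5,-5,-5,-5,-5,-5,-5,-5,-5,-5,-5,-5,-5,-5,-5,-5,-5,-5,-5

steps = 20; useful = 608; efficiency = 608/640 = 19/20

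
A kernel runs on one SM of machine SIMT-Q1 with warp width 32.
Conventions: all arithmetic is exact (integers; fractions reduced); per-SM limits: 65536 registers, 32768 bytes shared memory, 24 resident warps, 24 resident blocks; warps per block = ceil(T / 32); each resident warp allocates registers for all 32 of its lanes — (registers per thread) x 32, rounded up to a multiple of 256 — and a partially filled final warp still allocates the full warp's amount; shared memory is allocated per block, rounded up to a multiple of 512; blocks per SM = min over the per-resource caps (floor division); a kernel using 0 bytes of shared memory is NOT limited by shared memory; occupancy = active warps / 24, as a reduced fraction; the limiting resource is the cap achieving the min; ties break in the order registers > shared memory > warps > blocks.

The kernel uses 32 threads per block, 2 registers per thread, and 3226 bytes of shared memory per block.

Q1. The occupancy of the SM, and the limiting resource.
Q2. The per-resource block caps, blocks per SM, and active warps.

Answer: occupancy 3/8, limited by shared memory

registers: 256 blocks
shared memory: 9 blocks
warps: 24 blocks
blocks: 24 blocks

Answer: 9 blocks, 9 active warps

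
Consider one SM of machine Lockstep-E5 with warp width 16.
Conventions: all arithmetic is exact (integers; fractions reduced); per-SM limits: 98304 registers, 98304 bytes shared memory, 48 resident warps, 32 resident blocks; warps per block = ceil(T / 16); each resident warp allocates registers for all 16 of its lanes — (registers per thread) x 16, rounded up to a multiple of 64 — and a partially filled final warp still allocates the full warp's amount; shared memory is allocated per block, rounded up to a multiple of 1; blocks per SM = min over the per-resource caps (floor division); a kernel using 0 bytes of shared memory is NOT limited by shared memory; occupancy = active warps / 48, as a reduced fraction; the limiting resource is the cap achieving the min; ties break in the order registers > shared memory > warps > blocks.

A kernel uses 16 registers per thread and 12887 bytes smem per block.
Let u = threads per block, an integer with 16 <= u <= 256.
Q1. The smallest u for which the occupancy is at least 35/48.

Answer: u = 65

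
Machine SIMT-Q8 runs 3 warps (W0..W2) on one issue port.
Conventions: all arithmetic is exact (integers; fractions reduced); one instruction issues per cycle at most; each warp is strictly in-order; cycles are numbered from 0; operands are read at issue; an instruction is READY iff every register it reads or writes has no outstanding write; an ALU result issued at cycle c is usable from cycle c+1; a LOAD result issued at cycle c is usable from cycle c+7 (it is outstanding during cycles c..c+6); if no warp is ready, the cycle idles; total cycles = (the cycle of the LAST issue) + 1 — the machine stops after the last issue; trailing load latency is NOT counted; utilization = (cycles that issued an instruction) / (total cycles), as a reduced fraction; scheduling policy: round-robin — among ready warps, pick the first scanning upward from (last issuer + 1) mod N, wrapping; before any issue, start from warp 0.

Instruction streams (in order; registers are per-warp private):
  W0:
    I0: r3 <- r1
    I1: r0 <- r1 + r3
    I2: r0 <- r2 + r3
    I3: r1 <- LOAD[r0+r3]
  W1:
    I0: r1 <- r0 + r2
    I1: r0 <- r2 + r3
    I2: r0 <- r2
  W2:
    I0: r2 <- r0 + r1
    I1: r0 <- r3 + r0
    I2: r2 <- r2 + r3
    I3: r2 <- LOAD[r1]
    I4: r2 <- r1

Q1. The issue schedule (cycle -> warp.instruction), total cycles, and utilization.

cycle 0: W0.I0
cycle 1: W1.I0
cycle 2: W2.I0
cycle 3: W0.I1
cycle 4: W1.I1
cycle 5: W2.I1
cycle 6: W0.I2
cycle 7: W1.I2
cycle 8: W2.I2
cycle 9: W0.I3
cycle 10: W2.I3
cycle 11: idle
cycle 12: idle
cycle 13: idle
cycle 14: idle
cycle 15: idle
cycle 16: idle
cycle 17: W2.I4

Answer: 18 cycles, utilization 2/3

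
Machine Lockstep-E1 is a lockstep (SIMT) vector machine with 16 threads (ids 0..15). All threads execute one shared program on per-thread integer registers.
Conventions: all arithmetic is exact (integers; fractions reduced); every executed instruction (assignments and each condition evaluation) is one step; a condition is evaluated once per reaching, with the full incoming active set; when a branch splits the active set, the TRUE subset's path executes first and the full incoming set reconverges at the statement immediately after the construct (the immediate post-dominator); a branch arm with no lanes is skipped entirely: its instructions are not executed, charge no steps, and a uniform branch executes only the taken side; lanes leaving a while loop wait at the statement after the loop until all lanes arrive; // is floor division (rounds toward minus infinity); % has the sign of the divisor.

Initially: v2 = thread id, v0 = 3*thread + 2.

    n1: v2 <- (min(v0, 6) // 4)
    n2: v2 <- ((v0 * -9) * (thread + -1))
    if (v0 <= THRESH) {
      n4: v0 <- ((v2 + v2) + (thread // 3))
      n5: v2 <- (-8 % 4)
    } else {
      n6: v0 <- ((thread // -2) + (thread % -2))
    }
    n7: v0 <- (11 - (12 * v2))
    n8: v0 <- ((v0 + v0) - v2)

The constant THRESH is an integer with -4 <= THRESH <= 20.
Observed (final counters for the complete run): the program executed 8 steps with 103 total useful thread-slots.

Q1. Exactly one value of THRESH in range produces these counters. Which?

Answer: THRESH = 20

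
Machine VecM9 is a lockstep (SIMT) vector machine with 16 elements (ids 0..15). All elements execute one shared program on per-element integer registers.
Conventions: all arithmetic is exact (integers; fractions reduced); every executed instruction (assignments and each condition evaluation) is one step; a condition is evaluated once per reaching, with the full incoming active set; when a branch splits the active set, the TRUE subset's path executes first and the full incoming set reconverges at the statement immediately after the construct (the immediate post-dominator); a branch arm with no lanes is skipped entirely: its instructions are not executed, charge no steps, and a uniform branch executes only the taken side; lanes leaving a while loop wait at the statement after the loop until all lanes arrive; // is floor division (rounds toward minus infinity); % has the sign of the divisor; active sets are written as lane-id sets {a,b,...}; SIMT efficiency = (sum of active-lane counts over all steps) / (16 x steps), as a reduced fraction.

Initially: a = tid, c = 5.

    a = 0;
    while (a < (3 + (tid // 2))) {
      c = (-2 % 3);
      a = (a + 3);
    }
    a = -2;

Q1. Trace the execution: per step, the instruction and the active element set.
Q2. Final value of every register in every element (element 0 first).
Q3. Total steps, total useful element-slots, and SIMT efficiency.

step 0: a <- 0                       {0,1,2,3,4,5,6,7,8,9,10,11,12,13,14,15}
step 1: eval (a < (3 + (tid // 2)))  {0,1,2,3,4,5,6,7,8,9,10,11,12,13,14,15}
step 2: c <- (-2 % 3)                {0,1,2,3,4,5,6,7,8,9,10,11,12,13,14,15}
step 3: a <- (a + 3)                 {0,1,2,3,4,5,6,7,8,9,10,11,12,13,14,15}
step 4: eval (a < (3 + (tid // 2)))  {0,1,2,3,4,5,6,7,8,9,10,11,12,13,14,15}
step 5: c <- (-2 % 3)                {2,3,4,5,6,7,8,9,10,11,12,13,14,15}
step 6: a <- (a + 3)                 {2,3,4,5,6,7,8,9,10,11,12,13,14,15}
step 7: eval (a < (3 + (tid // 2)))  {2,3,4,5,6,7,8,9,10,11,12,13,14,15}
step 8: c <- (-2 % 3)                {8,9,10,11,12,13,14,15}
step 9: a <- (a + 3)                 {8,9,10,11,12,13,14,15}
step 10: eval (a < (3 + (tid // 2)))  {8,9,10,11,12,13,14,15}
step 11: c <- (-2 % 3)                {14,15}
step 12: a <- (a + 3)                 {14,15}
step 13: eval (a < (3 + (tid // 2)))  {14,15}
step 14: a <- -2                      {0,1,2,3,4,5,6,7,8,9,10,11,12,13,14,15}

Answer: 15 steps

a: -2,-2,-2,-2,-2,-2,-2,-2,-2,-2,-2,-2,-2,-2,-2,-2
c: 1,1,1,1,1,1,1,1,1,1,1,1,1,1,1,1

steps = 15; useful = 168; efficiency = 168/240 = 7/10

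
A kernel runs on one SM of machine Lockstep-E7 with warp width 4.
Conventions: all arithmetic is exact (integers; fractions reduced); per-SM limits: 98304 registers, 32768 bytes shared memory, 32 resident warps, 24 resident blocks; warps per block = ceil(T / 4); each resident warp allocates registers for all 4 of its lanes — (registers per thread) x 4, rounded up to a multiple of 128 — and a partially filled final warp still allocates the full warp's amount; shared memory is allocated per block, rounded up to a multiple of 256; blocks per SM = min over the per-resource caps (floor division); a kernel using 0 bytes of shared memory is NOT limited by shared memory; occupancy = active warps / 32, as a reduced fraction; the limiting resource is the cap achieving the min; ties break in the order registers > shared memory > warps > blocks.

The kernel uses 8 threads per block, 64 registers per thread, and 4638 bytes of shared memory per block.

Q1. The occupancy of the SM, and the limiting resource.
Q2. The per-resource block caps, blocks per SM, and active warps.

Answer: occupancy 3/8, limited by shared memory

registers: 192 blocks
shared memory: 6 blocks
warps: 16 blocks
blocks: 24 blocks

Answer: 6 blocks, 12 active warps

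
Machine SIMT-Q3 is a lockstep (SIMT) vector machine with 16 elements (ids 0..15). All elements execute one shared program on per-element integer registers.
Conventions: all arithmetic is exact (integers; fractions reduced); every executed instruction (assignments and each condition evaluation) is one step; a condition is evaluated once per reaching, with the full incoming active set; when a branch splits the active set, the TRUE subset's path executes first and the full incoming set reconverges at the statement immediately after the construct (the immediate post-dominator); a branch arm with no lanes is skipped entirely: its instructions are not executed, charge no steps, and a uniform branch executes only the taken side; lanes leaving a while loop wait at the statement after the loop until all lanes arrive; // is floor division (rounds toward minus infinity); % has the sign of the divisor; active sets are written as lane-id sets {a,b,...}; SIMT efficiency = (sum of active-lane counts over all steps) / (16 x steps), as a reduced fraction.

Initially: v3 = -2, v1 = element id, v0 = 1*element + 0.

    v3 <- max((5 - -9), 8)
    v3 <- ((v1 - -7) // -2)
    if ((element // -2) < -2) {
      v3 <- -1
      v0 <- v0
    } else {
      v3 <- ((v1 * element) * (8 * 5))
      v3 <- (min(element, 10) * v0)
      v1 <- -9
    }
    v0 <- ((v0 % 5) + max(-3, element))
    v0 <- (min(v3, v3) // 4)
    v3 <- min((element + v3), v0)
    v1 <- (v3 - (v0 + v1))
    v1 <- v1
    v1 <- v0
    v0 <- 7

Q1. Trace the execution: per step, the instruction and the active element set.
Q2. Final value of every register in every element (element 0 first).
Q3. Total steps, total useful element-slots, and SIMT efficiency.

step 0: v3 <- max((5 - -9), 8)       {0,1,2,3,4,5,6,7,8,9,10,11,12,13,14,15}
step 1: v3 <- ((v1 - -7) // -2)      {0,1,2,3,4,5,6,7,8,9,10,11,12,13,14,15}
step 2: eval ((element // -2) < -2)  {0,1,2,3,4,5,6,7,8,9,10,11,12,13,14,15}
step 3: v3 <- -1                     {5,6,7,8,9,10,11,12,13,14,15}
step 4: v0 <- v0                     {5,6,7,8,9,10,11,12,13,14,15}
step 5: v3 <- ((v1 * element) * (8 * 5)) {0,1,2,3,4}
step 6: v3 <- (min(element, 10) * v0) {0,1,2,3,4}
step 7: v1 <- -9                     {0,1,2,3,4}
step 8: v0 <- ((v0 % 5) + max(-3, element)) {0,1,2,3,4,5,6,7,8,9,10,11,12,13,14,15}
step 9: v0 <- (min(v3, v3) // 4)     {0,1,2,3,4,5,6,7,8,9,10,11,12,13,14,15}
step 10: v3 <- min((element + v3), v0) {0,1,2,3,4,5,6,7,8,9,10,11,12,13,14,15}
step 11: v1 <- (v3 - (v0 + v1))       {0,1,2,3,4,5,6,7,8,9,10,11,12,13,14,15}
step 12: v1 <- v1                     {0,1,2,3,4,5,6,7,8,9,10,11,12,13,14,15}
step 13: v1 <- v0                     {0,1,2,3,4,5,6,7,8,9,10,11,12,13,14,15}
step 14: v0 <- 7                      {0,1,2,3,4,5,6,7,8,9,10,11,12,13,14,15}

Answer: 15 steps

v3: 0,0,1,2,4,-1,-1,-1,-1,-1,-1,-1,-1,-1,-1,-1
v1: 0,0,1,2,4,-1,-1,-1,-1,-1,-1,-1,-1,-1,-1,-1
v0: 7,7,7,7,7,7,7,7,7,7,7,7,7,7,7,7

steps = 15; useful = 197; efficiency = 197/240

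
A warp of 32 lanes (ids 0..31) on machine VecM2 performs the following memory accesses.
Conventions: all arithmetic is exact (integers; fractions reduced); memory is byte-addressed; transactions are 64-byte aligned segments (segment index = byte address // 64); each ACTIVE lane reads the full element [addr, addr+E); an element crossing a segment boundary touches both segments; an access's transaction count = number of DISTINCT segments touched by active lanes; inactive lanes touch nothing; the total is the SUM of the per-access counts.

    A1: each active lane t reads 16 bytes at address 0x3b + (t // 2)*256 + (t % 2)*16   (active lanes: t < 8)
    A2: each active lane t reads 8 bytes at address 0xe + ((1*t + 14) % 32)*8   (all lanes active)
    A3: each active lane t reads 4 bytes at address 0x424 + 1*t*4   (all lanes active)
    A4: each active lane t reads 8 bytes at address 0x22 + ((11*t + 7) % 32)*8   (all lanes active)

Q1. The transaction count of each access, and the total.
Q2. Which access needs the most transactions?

A1: 8 transactions
A2: 5 transactions
A3: 3 transactions
A4: 5 transactions

Answer: 8,5,3,5; total 21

Answer: A1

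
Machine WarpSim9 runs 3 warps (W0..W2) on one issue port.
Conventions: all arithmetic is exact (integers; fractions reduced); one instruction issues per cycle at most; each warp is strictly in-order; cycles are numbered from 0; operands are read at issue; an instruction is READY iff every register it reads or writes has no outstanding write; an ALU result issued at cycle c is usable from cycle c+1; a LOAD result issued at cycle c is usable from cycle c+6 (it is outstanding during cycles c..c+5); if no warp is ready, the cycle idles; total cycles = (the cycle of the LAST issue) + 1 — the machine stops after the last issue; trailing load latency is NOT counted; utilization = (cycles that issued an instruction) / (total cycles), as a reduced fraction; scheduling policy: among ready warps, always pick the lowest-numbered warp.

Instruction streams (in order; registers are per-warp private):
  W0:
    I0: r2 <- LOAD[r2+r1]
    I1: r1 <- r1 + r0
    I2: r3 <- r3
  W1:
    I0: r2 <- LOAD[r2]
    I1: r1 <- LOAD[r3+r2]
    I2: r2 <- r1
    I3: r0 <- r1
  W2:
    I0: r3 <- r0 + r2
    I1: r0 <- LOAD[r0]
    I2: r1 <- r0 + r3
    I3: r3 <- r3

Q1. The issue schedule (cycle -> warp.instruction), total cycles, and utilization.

cycle 0: W0.I0
cycle 1: W0.I1
cycle 2: W0.I2
cycle 3: W1.I0
cycle 4: W2.I0
cycle 5: W2.I1
cycle 6: idle
cycle 7: idle
cycle 8: idle
cycle 9: W1.I1
cycle 10: idle
cycle 11: W2.I2
cycle 12: W2.I3
cycle 13: idle
cycle 14: idle
cycle 15: W1.I2
cycle 16: W1.I3

Answer: 17 cycles, utilization 11/17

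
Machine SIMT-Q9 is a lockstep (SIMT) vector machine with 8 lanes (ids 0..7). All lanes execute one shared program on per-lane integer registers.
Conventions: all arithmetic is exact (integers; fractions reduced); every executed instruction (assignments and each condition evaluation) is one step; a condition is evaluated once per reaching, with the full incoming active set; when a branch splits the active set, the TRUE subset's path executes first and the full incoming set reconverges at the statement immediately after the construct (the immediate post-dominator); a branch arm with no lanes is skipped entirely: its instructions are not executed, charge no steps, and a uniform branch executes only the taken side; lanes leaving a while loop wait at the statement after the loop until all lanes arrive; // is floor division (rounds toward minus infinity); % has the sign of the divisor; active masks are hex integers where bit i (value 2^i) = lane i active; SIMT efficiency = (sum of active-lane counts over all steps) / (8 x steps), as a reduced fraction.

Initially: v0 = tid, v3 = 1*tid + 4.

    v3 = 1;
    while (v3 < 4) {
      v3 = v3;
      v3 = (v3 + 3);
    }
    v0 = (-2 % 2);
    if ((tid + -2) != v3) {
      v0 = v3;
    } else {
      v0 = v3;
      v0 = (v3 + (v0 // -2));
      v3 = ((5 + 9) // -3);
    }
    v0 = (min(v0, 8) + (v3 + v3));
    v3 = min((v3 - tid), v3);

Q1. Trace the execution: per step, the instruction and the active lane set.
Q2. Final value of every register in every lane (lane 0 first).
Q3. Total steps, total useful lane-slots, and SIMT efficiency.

step 0: v3 <- 1                      0xff
step 1: eval (v3 < 4)                0xff
step 2: v3 <- v3                     0xff
step 3: v3 <- (v3 + 3)               0xff
step 4: eval (v3 < 4)                0xff
step 5: v0 <- (-2 % 2)               0xff
step 6: eval ((tid + -2) != v3)      0xff
step 7: v0 <- v3                     0xbf
step 8: v0 <- v3                     0x40
step 9: v0 <- (v3 + (v0 // -2))      0x40
step 10: v3 <- ((5 + 9) // -3)        0x40
step 11: v0 <- (min(v0, 8) + (v3 + v3)) 0xff
step 12: v3 <- min((v3 - tid), v3)    0xff

Answer: 13 steps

v0: 12,12,12,12,12,12,-8,12
v3: 4,3,2,1,0,-1,-11,-3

steps = 13; useful = 82; efficiency = 82/104 = 41/52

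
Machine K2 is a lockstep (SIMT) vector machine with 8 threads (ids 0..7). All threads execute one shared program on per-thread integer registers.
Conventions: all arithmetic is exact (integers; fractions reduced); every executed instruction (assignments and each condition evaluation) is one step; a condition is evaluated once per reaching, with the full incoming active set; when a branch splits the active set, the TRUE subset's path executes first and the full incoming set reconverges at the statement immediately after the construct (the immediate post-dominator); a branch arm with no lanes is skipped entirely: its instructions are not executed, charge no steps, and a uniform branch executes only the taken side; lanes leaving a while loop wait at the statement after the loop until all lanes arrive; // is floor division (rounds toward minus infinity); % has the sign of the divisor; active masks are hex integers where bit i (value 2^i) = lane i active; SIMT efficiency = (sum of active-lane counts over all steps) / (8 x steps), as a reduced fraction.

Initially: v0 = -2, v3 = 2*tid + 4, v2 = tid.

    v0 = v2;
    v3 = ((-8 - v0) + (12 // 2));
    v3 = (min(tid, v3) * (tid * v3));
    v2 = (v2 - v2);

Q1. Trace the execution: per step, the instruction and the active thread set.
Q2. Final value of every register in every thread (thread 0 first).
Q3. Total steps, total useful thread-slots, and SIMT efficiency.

step 0: v0 <- v2                     0xff
step 1: v3 <- ((-8 - v0) + (12 // 2)) 0xff
step 2: v3 <- (min(tid, v3) * (tid * v3)) 0xff
step 3: v2 <- (v2 - v2)              0xff

Answer: 4 steps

v0: 0,1,2,3,4,5,6,7
v3: 0,9,32,75,144,245,384,567
v2: 0,0,0,0,0,0,0,0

steps = 4; useful = 32; efficiency = 32/32 = 1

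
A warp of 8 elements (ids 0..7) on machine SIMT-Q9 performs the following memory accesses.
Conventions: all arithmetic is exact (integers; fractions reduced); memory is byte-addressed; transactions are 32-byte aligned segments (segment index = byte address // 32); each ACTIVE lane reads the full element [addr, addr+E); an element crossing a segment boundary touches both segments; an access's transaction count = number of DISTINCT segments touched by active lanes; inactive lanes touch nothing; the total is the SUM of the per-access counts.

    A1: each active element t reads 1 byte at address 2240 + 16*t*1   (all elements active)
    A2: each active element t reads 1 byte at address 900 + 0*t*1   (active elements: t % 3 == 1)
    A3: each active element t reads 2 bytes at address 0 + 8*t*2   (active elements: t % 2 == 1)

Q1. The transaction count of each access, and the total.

A1: 4 transactions
A2: 1 transaction
A3: 4 transactions

Answer: 4,1,4; total 9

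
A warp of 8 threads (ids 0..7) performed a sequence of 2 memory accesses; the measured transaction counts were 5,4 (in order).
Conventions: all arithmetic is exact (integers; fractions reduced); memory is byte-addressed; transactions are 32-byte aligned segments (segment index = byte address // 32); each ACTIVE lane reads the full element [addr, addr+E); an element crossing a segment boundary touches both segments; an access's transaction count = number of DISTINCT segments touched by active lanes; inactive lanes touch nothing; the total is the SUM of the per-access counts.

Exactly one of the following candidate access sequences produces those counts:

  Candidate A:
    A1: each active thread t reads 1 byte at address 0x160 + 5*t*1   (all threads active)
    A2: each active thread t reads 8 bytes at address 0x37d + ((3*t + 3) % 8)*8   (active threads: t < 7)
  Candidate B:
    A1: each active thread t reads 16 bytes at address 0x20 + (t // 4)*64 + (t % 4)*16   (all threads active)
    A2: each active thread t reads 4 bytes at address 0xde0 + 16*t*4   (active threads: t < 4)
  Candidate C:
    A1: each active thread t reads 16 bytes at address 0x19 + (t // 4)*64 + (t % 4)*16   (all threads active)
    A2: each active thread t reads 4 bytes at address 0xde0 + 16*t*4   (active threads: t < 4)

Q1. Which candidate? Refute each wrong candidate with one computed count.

A: A1 gives 2 transactions, not 5
B: A1 gives 4 transactions, not 5
C: all counts match (5,4)

Answer: C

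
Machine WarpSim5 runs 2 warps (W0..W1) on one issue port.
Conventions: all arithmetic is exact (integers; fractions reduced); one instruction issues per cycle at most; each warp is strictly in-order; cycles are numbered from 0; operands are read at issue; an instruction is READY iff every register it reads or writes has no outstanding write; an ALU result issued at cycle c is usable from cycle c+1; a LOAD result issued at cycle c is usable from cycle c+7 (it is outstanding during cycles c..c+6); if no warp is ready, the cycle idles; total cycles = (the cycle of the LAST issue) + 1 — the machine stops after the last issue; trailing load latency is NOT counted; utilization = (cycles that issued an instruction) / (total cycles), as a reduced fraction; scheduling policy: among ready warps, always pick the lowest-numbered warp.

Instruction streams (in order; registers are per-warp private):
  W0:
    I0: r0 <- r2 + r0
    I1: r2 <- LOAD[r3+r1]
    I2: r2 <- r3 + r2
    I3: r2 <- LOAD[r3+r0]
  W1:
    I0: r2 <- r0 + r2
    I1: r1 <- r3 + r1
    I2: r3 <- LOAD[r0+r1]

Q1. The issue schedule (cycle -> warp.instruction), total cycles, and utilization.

cycle 0: W0.I0
cycle 1: W0.I1
cycle 2: W1.I0
cycle 3: W1.I1
cycle 4: W1.I2
cycle 5: idle
cycle 6: idle
cycle 7: idle
cycle 8: W0.I2
cycle 9: W0.I3

Answer: 10 cycles, utilization 7/10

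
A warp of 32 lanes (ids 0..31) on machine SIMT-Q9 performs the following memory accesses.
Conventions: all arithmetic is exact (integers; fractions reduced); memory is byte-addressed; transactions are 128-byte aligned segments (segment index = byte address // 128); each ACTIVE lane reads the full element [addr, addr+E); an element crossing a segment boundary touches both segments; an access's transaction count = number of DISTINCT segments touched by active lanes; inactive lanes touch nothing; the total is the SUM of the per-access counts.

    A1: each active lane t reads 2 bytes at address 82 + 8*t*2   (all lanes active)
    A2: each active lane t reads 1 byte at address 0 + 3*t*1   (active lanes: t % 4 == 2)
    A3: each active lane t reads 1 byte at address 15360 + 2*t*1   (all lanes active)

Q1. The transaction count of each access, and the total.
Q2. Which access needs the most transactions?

A1: 5 transactions
A2: 1 transaction
A3: 1 transaction

Answer: 5,1,1; total 7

Answer: A1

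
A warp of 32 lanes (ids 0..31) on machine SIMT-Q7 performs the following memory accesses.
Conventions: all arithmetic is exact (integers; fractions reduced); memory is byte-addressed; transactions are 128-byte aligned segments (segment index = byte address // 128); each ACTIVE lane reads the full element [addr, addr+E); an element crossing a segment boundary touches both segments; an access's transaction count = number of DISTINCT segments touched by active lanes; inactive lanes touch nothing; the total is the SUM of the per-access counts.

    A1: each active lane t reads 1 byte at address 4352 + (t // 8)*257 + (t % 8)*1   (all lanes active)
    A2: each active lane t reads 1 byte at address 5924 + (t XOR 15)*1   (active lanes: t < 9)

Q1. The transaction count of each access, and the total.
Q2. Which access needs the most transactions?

A1: 4 transactions
A2: 1 transaction

Answer: 4,1; total 5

Answer: A1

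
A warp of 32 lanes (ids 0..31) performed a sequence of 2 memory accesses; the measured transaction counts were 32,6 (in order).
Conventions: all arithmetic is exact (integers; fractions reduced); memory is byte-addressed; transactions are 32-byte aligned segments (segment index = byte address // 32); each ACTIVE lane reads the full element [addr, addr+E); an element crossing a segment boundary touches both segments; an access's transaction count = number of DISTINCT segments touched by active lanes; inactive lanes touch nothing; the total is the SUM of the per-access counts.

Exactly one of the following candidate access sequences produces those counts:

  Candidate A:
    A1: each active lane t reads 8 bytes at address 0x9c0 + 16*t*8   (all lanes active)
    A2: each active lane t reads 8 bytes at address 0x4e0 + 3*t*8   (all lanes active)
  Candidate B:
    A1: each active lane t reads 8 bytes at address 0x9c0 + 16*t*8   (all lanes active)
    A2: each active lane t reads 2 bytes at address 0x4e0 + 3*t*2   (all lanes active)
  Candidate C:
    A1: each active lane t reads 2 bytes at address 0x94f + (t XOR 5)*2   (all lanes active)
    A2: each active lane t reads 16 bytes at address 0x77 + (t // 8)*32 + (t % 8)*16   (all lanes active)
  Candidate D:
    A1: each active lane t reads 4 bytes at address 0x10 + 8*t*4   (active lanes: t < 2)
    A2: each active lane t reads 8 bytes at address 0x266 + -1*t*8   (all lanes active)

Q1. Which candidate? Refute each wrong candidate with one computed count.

A: A2 gives 24 transactions, not 6
C: A1 gives 3 transactions, not 32
D: A1 gives 2 transactions, not 32
B: all counts match (32,6)

Answer: B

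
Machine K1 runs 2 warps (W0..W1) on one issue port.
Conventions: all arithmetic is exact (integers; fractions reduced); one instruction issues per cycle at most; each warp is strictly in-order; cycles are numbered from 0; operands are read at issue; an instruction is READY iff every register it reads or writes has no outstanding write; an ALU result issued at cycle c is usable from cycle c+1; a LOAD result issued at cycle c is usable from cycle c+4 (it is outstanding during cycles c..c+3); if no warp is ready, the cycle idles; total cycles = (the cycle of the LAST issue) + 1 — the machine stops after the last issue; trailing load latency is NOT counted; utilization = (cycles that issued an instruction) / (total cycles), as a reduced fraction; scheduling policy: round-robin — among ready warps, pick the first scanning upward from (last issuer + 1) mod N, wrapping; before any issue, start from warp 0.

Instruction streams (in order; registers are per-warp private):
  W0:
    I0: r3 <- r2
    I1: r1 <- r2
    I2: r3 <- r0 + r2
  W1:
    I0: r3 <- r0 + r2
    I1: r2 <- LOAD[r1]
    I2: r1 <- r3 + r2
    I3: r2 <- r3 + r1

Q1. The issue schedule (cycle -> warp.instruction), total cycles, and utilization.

cycle 0: W0.I0
cycle 1: W1.I0
cycle 2: W0.I1
cycle 3: W1.I1
cycle 4: W0.I2
cycle 5: idle
cycle 6: idle
cycle 7: W1.I2
cycle 8: W1.I3

Answer: 9 cycles, utilization 7/9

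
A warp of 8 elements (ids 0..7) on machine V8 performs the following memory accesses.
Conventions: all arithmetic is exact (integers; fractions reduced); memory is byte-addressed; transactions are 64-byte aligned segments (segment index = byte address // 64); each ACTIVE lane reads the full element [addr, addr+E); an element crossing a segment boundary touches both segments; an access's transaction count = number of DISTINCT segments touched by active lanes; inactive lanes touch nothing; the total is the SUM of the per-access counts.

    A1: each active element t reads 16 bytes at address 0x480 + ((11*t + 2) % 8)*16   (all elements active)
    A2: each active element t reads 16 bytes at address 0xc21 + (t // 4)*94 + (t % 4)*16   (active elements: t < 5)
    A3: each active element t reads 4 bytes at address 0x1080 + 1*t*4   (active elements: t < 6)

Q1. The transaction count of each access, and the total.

A1: 2 transactions
A2: 3 transactions
A3: 1 transaction

Answer: 2,3,1; total 6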